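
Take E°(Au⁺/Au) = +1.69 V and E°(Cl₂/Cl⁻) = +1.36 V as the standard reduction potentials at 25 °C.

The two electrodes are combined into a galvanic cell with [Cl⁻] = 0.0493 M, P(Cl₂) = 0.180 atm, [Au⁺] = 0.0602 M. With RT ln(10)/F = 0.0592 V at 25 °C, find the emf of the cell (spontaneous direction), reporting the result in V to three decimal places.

+0.202 V

Au⁺/Au is the cathode (higher E°), Cl₂/Cl⁻ the anode: E°cell = +1.69 − (+1.36) = +0.33 V, n = 2.
Overall: 2 Au⁺(aq) + 2 Cl⁻(aq) → 2 Au(s) + Cl₂(g)
Q = P(Cl₂) / ([Au⁺]^2·[Cl⁻]^2); log Q = 4.310.
E = E° − (0.0592/n) log Q = +0.33 − (0.0592/2)(4.310) = +0.202 V.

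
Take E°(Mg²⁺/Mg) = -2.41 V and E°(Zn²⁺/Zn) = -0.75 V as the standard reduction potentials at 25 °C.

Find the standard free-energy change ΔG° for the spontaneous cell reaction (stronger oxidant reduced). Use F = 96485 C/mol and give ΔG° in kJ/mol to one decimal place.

Zn²⁺/Zn (E° = -0.75 V) is the cathode; Mg²⁺/Mg (E° = -2.41 V) is the anode, so E°cell = +1.66 V.
Balancing electrons gives n = 2 (lcm of 2 and 2).
ΔG° = −nFE° = −(2)(96485)(+1.66) = -320,330 J = -320.3 kJ/mol.

-320.3 kJ/mol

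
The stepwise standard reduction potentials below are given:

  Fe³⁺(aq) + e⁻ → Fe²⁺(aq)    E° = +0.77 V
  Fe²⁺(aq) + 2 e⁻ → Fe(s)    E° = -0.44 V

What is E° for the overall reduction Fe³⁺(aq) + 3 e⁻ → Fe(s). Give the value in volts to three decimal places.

-0.037 V

Adding the free-energy changes (−nFE°) of the two steps gives −n₃FE°₃ = −n₁FE°₁ − n₂FE°₂.
E°₃ = (1×+0.77 + 2×-0.44) / 3 = (-0.110) / 3 = -0.037 V.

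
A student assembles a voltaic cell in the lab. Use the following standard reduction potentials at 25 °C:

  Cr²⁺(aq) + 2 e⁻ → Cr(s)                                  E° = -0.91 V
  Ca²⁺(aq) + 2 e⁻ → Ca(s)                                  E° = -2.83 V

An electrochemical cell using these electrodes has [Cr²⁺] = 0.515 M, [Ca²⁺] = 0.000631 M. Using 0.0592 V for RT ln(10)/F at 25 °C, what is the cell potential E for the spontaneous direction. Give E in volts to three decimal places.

+2.006 V

Cr²⁺/Cr is the cathode (higher E°), Ca²⁺/Ca the anode: E°cell = -0.91 − (-2.83) = +1.92 V, n = 2.
Overall: Cr²⁺(aq) + Ca(s) → Cr(s) + Ca²⁺(aq)
Q = [Ca²⁺] / ([Cr²⁺]); log Q = -2.912.
E = E° − (0.0592/n) log Q = +1.92 − (0.0592/2)(-2.912) = +2.006 V.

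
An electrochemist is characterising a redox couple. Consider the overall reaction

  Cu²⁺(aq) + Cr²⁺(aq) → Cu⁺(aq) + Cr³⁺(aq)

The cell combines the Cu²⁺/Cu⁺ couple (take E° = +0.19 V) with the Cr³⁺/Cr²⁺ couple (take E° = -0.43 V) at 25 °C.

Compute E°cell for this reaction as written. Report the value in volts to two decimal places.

+0.62 V

The Cu²⁺/Cu⁺ couple has the higher reduction potential, so it is the cathode; Cr³⁺/Cr²⁺ is oxidised at the anode.
E°cell = E°(cathode) − E°(anode) = (+0.19) − (-0.43) = +0.62 V.
Since E°cell > 0, the reaction is spontaneous under standard conditions.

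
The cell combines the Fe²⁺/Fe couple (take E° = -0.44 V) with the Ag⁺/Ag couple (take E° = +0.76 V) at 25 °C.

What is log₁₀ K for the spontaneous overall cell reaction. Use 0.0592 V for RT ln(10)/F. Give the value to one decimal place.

40.5

Cathode: Ag⁺/Ag; anode: Fe²⁺/Fe. E°cell = +1.20 V, n = 2.
log K = nE°cell / 0.0592 = (2)(+1.20) / 0.0592 = 40.5.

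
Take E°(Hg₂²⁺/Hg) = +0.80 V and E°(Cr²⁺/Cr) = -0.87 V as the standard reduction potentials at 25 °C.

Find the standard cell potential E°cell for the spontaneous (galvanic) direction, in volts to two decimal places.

+1.67 V

The Hg₂²⁺/Hg couple has the higher reduction potential, so it is the cathode; Cr²⁺/Cr is oxidised at the anode.
E°cell = E°(cathode) − E°(anode) = (+0.80) − (-0.87) = +1.67 V.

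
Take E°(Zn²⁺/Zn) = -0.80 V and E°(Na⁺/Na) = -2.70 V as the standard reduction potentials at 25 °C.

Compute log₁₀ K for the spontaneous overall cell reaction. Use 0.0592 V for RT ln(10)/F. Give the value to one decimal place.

64.2

Cathode: Zn²⁺/Zn; anode: Na⁺/Na. E°cell = +1.90 V, n = 2.
log K = nE°cell / 0.0592 = (2)(+1.90) / 0.0592 = 64.2.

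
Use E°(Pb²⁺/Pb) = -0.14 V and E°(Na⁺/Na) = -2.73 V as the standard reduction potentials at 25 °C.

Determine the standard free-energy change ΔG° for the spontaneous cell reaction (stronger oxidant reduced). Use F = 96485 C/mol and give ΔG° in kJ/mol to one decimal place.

Pb²⁺/Pb (E° = -0.14 V) is the cathode; Na⁺/Na (E° = -2.73 V) is the anode, so E°cell = +2.59 V.
Balancing electrons gives n = 2 (lcm of 2 and 1).
ΔG° = −nFE° = −(2)(96485)(+2.59) = -499,792 J = -499.8 kJ/mol.

-499.8 kJ/mol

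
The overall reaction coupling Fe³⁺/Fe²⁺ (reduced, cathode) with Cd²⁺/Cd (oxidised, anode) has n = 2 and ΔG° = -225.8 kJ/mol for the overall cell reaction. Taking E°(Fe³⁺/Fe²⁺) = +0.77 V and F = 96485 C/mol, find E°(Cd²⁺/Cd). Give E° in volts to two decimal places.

E°cell = −ΔG°/(nF) = −(-225.8×10³)/((2)(96485)) = +1.170 V.
Since Fe³⁺/Fe²⁺ is the cathode and Cd²⁺/Cd the anode, E°cell = E°(Fe³⁺/Fe²⁺) − E°(Cd²⁺/Cd).
So E°(Cd²⁺/Cd) = E°(Fe³⁺/Fe²⁺) − E°cell = (+0.77) − (+1.170) = -0.40 V.

-0.40 V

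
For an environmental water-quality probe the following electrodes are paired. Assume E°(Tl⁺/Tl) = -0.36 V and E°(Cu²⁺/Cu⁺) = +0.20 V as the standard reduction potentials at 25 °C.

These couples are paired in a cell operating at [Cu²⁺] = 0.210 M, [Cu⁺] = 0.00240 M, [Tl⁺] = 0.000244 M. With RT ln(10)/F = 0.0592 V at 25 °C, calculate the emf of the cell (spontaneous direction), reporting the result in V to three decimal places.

+0.889 V

Cu²⁺/Cu⁺ is the cathode (higher E°), Tl⁺/Tl the anode: E°cell = +0.20 − (-0.36) = +0.56 V, n = 1.
Overall: Cu²⁺(aq) + Tl(s) → Cu⁺(aq) + Tl⁺(aq)
Q = [Cu⁺]·[Tl⁺] / ([Cu²⁺]); log Q = -5.555.
E = E° − (0.0592/n) log Q = +0.56 − (0.0592/1)(-5.555) = +0.889 V.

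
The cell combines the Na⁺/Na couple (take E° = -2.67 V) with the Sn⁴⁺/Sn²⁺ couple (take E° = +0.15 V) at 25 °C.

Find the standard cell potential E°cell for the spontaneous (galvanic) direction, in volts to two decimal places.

+2.82 V

The Sn⁴⁺/Sn²⁺ couple has the higher reduction potential, so it is the cathode; Na⁺/Na is oxidised at the anode.
E°cell = E°(cathode) − E°(anode) = (+0.15) − (-2.67) = +2.82 V.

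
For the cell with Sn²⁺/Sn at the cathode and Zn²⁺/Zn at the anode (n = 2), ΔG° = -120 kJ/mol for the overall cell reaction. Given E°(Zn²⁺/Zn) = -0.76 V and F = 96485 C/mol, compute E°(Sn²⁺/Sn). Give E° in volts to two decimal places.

E°cell = −ΔG°/(nF) = −(-120×10³)/((2)(96485)) = +0.622 V.
Since Sn²⁺/Sn is the cathode and Zn²⁺/Zn the anode, E°cell = E°(Sn²⁺/Sn) − E°(Zn²⁺/Zn).
So E°(Sn²⁺/Sn) = E°cell + E°(Zn²⁺/Zn) = +0.622 + (-0.76) = -0.14 V.

-0.14 V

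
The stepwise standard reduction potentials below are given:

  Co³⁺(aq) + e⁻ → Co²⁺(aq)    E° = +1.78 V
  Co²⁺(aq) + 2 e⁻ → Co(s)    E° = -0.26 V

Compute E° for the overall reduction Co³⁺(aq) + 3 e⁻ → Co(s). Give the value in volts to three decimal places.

Standard free energies of sequential steps add: ΔG°₃ = ΔG°₁ + ΔG°₂, so n₃E°₃ = n₁E°₁ + n₂E°₂.
E°₃ = (1×+1.78 + 2×-0.26) / 3 = (+1.260) / 3 = +0.420 V.

+0.420 V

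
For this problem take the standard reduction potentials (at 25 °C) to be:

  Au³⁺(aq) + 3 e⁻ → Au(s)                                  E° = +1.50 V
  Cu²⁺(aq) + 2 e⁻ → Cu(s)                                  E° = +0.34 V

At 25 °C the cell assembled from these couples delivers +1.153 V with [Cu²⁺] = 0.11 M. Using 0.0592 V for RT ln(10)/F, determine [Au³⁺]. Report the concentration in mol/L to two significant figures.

Au³⁺/Au is the cathode, Cu²⁺/Cu the anode: E°cell = +1.16 V, n = 6.
Overall reaction: 2 Au³⁺(aq) + 3 Cu(s) → 2 Au(s) + 3 Cu²⁺(aq); Q = [Cu²⁺]^3/[Au³⁺]^2.
From E = E° − (0.0592/n) log Q: log Q = (E° − E)·n/0.0592 = (+1.16 − (+1.153))·6/0.0592 = 0.7095.
So 2·log[Au³⁺] = 3·log(0.11) − log Q = -2.8758 − (0.7095) = -3.5853; log[Au³⁺] = -3.5853 / 2 = -1.7927; [Au³⁺] = 10^(-1.7927) ≈ 0.016 M.

0.016 M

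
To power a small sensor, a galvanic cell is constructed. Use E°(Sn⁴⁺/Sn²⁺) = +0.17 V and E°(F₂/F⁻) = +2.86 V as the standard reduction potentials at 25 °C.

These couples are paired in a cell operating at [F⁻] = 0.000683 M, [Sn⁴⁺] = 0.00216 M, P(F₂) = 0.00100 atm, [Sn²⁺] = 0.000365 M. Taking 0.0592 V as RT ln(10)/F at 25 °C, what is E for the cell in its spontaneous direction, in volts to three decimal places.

+2.766 V

F₂/F⁻ is the cathode (higher E°), Sn⁴⁺/Sn²⁺ the anode: E°cell = +2.86 − (+0.17) = +2.69 V, n = 2.
Overall: F₂(g) + Sn²⁺(aq) → 2 F⁻(aq) + Sn⁴⁺(aq)
Q = [F⁻]^2·[Sn⁴⁺] / (P(F₂)·[Sn²⁺]); log Q = -2.559.
E = E° − (0.0592/n) log Q = +2.69 − (0.0592/2)(-2.559) = +2.766 V.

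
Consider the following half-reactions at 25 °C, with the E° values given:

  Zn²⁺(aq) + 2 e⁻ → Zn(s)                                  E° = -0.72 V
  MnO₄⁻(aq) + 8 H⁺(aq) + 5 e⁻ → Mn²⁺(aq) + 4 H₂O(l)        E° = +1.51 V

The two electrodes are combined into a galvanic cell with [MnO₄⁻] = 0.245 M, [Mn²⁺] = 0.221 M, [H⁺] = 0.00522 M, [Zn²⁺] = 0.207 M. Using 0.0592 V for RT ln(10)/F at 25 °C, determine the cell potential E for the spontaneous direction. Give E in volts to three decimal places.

+2.035 V

MnO₄⁻/Mn²⁺ is the cathode (higher E°), Zn²⁺/Zn the anode: E°cell = +1.51 − (-0.72) = +2.23 V, n = 10.
Overall: 2 MnO₄⁻(aq) + 16 H⁺(aq) + 5 Zn(s) → 2 Mn²⁺(aq) + 8 H₂O(l) + 5 Zn²⁺(aq)
Q = [Mn²⁺]^2·[Zn²⁺]^5 / ([MnO₄⁻]^2·[H⁺]^16); log Q = 33.008.
E = E° − (0.0592/n) log Q = +2.23 − (0.0592/10)(33.008) = +2.035 V.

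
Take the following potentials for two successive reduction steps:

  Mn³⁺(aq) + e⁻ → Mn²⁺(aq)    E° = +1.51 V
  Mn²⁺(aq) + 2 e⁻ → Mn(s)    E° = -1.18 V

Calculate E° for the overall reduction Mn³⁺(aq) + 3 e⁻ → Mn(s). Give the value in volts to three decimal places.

-0.283 V

Since ΔG° = −nFE° is additive over sequential reductions, n₃E°₃ = n₁E°₁ + n₂E°₂.
E°₃ = (1×+1.51 + 2×-1.18) / 3 = (-0.850) / 3 = -0.283 V.
Simply averaging or adding the two E° values would be wrong; the electron-weighted sum is required.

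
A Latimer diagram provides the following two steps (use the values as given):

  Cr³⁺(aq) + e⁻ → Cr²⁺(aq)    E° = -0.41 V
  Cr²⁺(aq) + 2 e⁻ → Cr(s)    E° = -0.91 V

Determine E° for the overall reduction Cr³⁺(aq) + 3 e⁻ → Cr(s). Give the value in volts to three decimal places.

Standard free energies of sequential steps add: ΔG°₃ = ΔG°₁ + ΔG°₂, so n₃E°₃ = n₁E°₁ + n₂E°₂.
E°₃ = (1×-0.41 + 2×-0.91) / 3 = (-2.230) / 3 = -0.743 V.

-0.743 V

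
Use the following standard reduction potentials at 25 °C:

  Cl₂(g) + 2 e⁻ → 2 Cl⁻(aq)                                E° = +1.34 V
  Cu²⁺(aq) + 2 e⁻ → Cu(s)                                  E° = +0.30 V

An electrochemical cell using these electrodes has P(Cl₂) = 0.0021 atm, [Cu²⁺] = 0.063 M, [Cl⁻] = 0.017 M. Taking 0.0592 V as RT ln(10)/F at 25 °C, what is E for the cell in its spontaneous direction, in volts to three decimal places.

Cl₂/Cl⁻ is the cathode (higher E°), Cu²⁺/Cu the anode: E°cell = +1.34 − (+0.30) = +1.04 V, n = 2.
Overall: Cl₂(g) + Cu(s) → 2 Cl⁻(aq) + Cu²⁺(aq)
Q = [Cl⁻]^2·[Cu²⁺] / (P(Cl₂)); log Q = -2.062.
E = E° − (0.0592/n) log Q = +1.04 − (0.0592/2)(-2.062) = +1.101 V.

+1.101 V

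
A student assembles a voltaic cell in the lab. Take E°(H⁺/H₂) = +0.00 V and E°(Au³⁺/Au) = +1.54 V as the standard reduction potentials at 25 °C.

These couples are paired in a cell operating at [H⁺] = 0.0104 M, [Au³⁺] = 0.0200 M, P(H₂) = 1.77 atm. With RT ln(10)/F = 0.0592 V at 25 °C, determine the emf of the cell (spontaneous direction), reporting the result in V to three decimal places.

+1.631 V

Au³⁺/Au is the cathode (higher E°), H⁺/H₂ the anode: E°cell = +1.54 − (+0.00) = +1.54 V, n = 6.
Overall: 2 Au³⁺(aq) + 3 H₂(g) → 2 Au(s) + 6 H⁺(aq)
Q = [H⁺]^6 / ([Au³⁺]^2·P(H₂)^3); log Q = -9.244.
E = E° − (0.0592/n) log Q = +1.54 − (0.0592/6)(-9.244) = +1.631 V.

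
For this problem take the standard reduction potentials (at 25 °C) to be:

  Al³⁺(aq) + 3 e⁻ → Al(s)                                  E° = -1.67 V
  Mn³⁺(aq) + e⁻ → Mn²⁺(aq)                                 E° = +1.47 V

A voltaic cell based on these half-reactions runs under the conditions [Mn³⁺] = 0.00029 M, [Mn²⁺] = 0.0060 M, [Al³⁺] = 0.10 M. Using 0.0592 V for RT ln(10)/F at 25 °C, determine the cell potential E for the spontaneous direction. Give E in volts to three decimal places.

Mn³⁺/Mn²⁺ is the cathode (higher E°), Al³⁺/Al the anode: E°cell = +1.47 − (-1.67) = +3.14 V, n = 3.
Overall: 3 Mn³⁺(aq) + Al(s) → 3 Mn²⁺(aq) + Al³⁺(aq)
Q = [Mn²⁺]^3·[Al³⁺] / ([Mn³⁺]^3); log Q = 2.947.
E = E° − (0.0592/n) log Q = +3.14 − (0.0592/3)(2.947) = +3.082 V.

+3.082 V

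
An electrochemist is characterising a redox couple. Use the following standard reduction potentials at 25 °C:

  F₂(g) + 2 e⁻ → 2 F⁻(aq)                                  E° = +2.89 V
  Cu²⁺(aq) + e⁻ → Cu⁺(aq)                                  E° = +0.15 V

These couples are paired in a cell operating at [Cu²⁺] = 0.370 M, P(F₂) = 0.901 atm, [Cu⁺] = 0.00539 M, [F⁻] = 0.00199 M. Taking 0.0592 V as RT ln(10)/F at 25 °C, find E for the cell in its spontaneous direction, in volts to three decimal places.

+2.790 V

F₂/F⁻ is the cathode (higher E°), Cu²⁺/Cu⁺ the anode: E°cell = +2.89 − (+0.15) = +2.74 V, n = 2.
Overall: F₂(g) + 2 Cu⁺(aq) → 2 F⁻(aq) + 2 Cu²⁺(aq)
Q = [F⁻]^2·[Cu²⁺]^2 / (P(F₂)·[Cu⁺]^2); log Q = -1.684.
E = E° − (0.0592/n) log Q = +2.74 − (0.0592/2)(-1.684) = +2.790 V.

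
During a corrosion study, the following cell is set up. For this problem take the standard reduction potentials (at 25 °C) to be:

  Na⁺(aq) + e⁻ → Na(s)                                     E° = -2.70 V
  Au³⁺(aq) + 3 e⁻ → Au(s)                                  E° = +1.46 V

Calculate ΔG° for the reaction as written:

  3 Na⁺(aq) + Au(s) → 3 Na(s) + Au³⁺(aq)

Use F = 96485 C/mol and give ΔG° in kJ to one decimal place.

As written, Na⁺/Na is reduced (cathode) and Au³⁺/Au is oxidised (anode), so E°cell = (-2.70) − (+1.46) = -4.16 V.
Balancing electrons gives n = 3.
ΔG° = −nFE° = −(3)(96485)(-4.16) = 1,204,133 J = +1204.1 kJ.

+1204.1 kJ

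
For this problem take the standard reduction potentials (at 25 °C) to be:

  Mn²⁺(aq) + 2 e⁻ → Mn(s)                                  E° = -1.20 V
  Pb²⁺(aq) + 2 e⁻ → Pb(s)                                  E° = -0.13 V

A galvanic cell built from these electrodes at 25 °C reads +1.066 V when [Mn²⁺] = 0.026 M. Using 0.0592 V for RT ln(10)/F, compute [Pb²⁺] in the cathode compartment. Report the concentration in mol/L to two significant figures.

0.019 M

Pb²⁺/Pb is the cathode, Mn²⁺/Mn the anode: E°cell = +1.07 V, n = 2.
Overall reaction: Pb²⁺(aq) + Mn(s) → Pb(s) + Mn²⁺(aq); Q = [Mn²⁺]^1/[Pb²⁺]^1.
From E = E° − (0.0592/n) log Q: log Q = (E° − E)·n/0.0592 = (+1.07 − (+1.066))·2/0.0592 = 0.1351.
So 1·log[Pb²⁺] = 1·log(0.026) − log Q = -1.5850 − (0.1351) = -1.7201; [Pb²⁺] = 10^(-1.7201) ≈ 0.019 M.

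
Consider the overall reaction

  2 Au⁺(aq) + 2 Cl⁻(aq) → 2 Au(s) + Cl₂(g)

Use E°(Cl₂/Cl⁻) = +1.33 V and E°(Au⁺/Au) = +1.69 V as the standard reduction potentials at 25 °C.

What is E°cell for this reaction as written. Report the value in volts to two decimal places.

The Au⁺/Au couple has the higher reduction potential, so it is the cathode; Cl₂/Cl⁻ is oxidised at the anode.
E°cell = E°(cathode) − E°(anode) = (+1.69) − (+1.33) = +0.36 V.

+0.36 V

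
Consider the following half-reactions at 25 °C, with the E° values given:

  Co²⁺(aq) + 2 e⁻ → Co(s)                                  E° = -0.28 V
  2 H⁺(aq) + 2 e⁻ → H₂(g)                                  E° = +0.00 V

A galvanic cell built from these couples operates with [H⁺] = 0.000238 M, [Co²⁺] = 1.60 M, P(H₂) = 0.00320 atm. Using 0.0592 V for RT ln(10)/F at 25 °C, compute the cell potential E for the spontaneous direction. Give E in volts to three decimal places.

+0.133 V

H⁺/H₂ is the cathode (higher E°), Co²⁺/Co the anode: E°cell = +0.00 − (-0.28) = +0.28 V, n = 2.
Overall: 2 H⁺(aq) + Co(s) → H₂(g) + Co²⁺(aq)
Q = P(H₂)·[Co²⁺] / ([H⁺]^2); log Q = 4.956.
E = E° − (0.0592/n) log Q = +0.28 − (0.0592/2)(4.956) = +0.133 V.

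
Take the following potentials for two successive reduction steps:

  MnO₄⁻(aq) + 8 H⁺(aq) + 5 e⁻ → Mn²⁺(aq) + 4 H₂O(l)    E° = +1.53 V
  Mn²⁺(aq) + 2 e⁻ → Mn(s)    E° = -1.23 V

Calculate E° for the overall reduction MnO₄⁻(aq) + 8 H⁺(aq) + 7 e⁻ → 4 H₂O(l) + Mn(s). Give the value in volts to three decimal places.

+0.741 V

Standard free energies of sequential steps add: ΔG°₃ = ΔG°₁ + ΔG°₂, so n₃E°₃ = n₁E°₁ + n₂E°₂.
E°₃ = (5×+1.53 + 2×-1.23) / 7 = (+5.190) / 7 = +0.741 V.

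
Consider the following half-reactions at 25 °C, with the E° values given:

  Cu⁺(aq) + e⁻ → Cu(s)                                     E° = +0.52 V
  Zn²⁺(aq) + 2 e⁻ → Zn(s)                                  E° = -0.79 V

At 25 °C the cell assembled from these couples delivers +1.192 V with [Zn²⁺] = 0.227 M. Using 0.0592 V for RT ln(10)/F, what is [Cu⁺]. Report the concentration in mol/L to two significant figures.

Cu⁺/Cu is the cathode, Zn²⁺/Zn the anode: E°cell = +1.31 V, n = 2.
Overall reaction: 2 Cu⁺(aq) + Zn(s) → 2 Cu(s) + Zn²⁺(aq); Q = [Zn²⁺]^1/[Cu⁺]^2.
From E = E° − (0.0592/n) log Q: log Q = (E° − E)·n/0.0592 = (+1.31 − (+1.192))·2/0.0592 = 3.9865.
So 2·log[Cu⁺] = 1·log(0.227) − log Q = -0.6440 − (3.9865) = -4.6305; log[Cu⁺] = -4.6305 / 2 = -2.3152; [Cu⁺] = 10^(-2.3152) ≈ 0.0048 M.

0.0048 M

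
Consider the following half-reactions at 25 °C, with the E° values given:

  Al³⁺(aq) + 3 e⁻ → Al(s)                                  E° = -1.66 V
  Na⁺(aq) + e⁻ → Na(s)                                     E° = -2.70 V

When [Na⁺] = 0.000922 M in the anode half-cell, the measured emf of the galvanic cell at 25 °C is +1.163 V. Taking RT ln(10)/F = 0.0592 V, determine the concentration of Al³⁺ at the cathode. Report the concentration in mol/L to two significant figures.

Al³⁺/Al is the cathode, Na⁺/Na the anode: E°cell = +1.04 V, n = 3.
Overall reaction: Al³⁺(aq) + 3 Na(s) → Al(s) + 3 Na⁺(aq); Q = [Na⁺]^3/[Al³⁺]^1.
From E = E° − (0.0592/n) log Q: log Q = (E° − E)·n/0.0592 = (+1.04 − (+1.163))·3/0.0592 = -6.2331.
So 1·log[Al³⁺] = 3·log(0.000922) − log Q = -9.1058 − (-6.2331) = -2.8727; [Al³⁺] = 10^(-2.8727) ≈ 0.0013 M.

0.0013 M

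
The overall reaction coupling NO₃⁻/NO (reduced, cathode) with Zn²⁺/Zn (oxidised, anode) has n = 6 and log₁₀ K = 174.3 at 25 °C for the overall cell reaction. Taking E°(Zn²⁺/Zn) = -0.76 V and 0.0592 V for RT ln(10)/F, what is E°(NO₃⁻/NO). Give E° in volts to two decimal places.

+0.96 V

E°cell = (0.0592/n)·log K = (0.0592/6)(174.3) = +1.720 V.
Since NO₃⁻/NO is the cathode and Zn²⁺/Zn the anode, E°cell = E°(NO₃⁻/NO) − E°(Zn²⁺/Zn).
So E°(NO₃⁻/NO) = E°cell + E°(Zn²⁺/Zn) = +1.720 + (-0.76) = +0.96 V.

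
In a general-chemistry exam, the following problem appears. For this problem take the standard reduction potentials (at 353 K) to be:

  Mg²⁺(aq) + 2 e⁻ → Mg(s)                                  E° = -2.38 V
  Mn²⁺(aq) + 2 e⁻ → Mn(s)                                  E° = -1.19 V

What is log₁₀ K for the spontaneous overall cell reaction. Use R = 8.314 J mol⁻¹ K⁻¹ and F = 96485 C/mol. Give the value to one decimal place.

Cathode: Mn²⁺/Mn; anode: Mg²⁺/Mg. E°cell = (-1.19) − (-2.38) = +1.19 V, with n = 2.
ΔG° = −nFE° = −RT ln K, so ln K = nFE°/(RT) = (2)(96485)(+1.19) / ((8.314)(353)) = 78.244.
log₁₀ K = 78.244 / ln 10 = 34.0.

34.0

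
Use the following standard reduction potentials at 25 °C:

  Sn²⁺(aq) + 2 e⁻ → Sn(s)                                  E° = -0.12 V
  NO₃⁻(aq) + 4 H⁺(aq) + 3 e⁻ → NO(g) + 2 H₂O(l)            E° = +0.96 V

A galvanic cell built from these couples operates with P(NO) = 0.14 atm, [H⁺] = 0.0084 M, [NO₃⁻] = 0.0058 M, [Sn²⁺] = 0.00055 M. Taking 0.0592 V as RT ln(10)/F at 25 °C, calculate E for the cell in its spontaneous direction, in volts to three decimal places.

NO₃⁻/NO is the cathode (higher E°), Sn²⁺/Sn the anode: E°cell = +0.96 − (-0.12) = +1.08 V, n = 6.
Overall: 2 NO₃⁻(aq) + 8 H⁺(aq) + 3 Sn(s) → 2 NO(g) + 4 H₂O(l) + 3 Sn²⁺(aq)
Q = P(NO)^2·[Sn²⁺]^3 / ([NO₃⁻]^2·[H⁺]^8); log Q = 9.592.
E = E° − (0.0592/n) log Q = +1.08 − (0.0592/6)(9.592) = +0.985 V.

+0.985 V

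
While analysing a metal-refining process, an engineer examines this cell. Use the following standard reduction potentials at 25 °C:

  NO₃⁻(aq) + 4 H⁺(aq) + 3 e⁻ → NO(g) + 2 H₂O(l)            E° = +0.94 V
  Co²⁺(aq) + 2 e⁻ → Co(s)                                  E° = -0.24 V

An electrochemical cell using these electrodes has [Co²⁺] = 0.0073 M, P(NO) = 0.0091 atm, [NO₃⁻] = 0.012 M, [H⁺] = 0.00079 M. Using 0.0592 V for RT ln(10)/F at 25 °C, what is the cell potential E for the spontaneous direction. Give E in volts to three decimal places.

NO₃⁻/NO is the cathode (higher E°), Co²⁺/Co the anode: E°cell = +0.94 − (-0.24) = +1.18 V, n = 6.
Overall: 2 NO₃⁻(aq) + 8 H⁺(aq) + 3 Co(s) → 2 NO(g) + 4 H₂O(l) + 3 Co²⁺(aq)
Q = P(NO)^2·[Co²⁺]^3 / ([NO₃⁻]^2·[H⁺]^8); log Q = 18.169.
E = E° − (0.0592/n) log Q = +1.18 − (0.0592/6)(18.169) = +1.001 V.

+1.001 V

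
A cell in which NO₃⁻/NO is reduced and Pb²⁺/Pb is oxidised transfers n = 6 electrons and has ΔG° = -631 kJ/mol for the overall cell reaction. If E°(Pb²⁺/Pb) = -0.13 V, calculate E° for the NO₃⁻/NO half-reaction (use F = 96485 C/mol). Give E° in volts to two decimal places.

E°cell = −ΔG°/(nF) = −(-631×10³)/((6)(96485)) = +1.090 V.
Since NO₃⁻/NO is the cathode and Pb²⁺/Pb the anode, E°cell = E°(NO₃⁻/NO) − E°(Pb²⁺/Pb).
So E°(NO₃⁻/NO) = E°cell + E°(Pb²⁺/Pb) = +1.090 + (-0.13) = +0.96 V.

+0.96 V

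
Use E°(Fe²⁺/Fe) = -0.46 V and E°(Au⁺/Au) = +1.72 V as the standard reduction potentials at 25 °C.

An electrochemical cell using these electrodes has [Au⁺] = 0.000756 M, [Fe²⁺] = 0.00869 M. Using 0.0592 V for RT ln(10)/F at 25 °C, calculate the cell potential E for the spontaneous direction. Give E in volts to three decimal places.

Au⁺/Au is the cathode (higher E°), Fe²⁺/Fe the anode: E°cell = +1.72 − (-0.46) = +2.18 V, n = 2.
Overall: 2 Au⁺(aq) + Fe(s) → 2 Au(s) + Fe²⁺(aq)
Q = [Fe²⁺] / ([Au⁺]^2); log Q = 4.182.
E = E° − (0.0592/n) log Q = +2.18 − (0.0592/2)(4.182) = +2.056 V.

+2.056 V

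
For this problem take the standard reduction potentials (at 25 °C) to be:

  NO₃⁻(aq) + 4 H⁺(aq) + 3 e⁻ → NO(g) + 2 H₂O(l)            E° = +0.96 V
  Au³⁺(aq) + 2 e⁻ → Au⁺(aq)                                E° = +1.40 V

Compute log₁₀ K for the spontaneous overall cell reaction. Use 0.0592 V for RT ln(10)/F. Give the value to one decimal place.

Cathode: Au³⁺/Au⁺; anode: NO₃⁻/NO. E°cell = +0.44 V, n = 6.
log K = nE°cell / 0.0592 = (6)(+0.44) / 0.0592 = 44.6.

44.6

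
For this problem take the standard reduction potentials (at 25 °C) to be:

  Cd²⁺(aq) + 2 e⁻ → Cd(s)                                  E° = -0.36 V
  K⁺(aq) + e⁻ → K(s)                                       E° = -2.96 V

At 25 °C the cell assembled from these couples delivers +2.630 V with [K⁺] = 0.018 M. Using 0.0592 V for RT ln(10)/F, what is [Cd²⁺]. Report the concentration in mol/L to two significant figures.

0.0033 M

Cd²⁺/Cd is the cathode, K⁺/K the anode: E°cell = +2.60 V, n = 2.
Overall reaction: Cd²⁺(aq) + 2 K(s) → Cd(s) + 2 K⁺(aq); Q = [K⁺]^2/[Cd²⁺]^1.
From E = E° − (0.0592/n) log Q: log Q = (E° − E)·n/0.0592 = (+2.60 − (+2.630))·2/0.0592 = -1.0135.
So 1·log[Cd²⁺] = 2·log(0.018) − log Q = -3.4895 − (-1.0135) = -2.4760; [Cd²⁺] = 10^(-2.4760) ≈ 0.0033 M.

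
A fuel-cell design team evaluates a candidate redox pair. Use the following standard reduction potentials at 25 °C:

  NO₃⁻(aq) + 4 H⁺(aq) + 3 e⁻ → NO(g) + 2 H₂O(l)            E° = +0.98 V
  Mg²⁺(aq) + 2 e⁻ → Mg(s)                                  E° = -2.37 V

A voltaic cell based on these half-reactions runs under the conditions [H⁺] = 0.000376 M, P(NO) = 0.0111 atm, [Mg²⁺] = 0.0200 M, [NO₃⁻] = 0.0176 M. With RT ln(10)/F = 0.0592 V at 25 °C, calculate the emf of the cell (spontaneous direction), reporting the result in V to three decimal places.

+3.134 V

NO₃⁻/NO is the cathode (higher E°), Mg²⁺/Mg the anode: E°cell = +0.98 − (-2.37) = +3.35 V, n = 6.
Overall: 2 NO₃⁻(aq) + 8 H⁺(aq) + 3 Mg(s) → 2 NO(g) + 4 H₂O(l) + 3 Mg²⁺(aq)
Q = P(NO)^2·[Mg²⁺]^3 / ([NO₃⁻]^2·[H⁺]^8); log Q = 21.901.
E = E° − (0.0592/n) log Q = +3.35 − (0.0592/6)(21.901) = +3.134 V.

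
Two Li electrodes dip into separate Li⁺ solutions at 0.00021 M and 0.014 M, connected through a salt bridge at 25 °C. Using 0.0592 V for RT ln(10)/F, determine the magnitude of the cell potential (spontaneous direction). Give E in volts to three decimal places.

+0.108 V

For a concentration cell E°cell = 0. The 0.014 M side is the cathode (reduction is favoured where [Li⁺] is higher).
With n = 1, E = −(0.0592/1) log([Li⁺]ₐₙ/[Li⁺]꜀ₐₜ) = −(0.0592/1) log(0.00021/0.014) = −(0.0592/1)(-1.824) = +0.108 V.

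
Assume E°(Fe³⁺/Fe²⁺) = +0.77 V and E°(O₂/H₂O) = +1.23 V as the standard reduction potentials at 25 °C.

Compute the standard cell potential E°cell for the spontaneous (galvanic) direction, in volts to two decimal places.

The O₂/H₂O couple has the higher reduction potential, so it is the cathode; Fe³⁺/Fe²⁺ is oxidised at the anode.
E°cell = E°(cathode) − E°(anode) = (+1.23) − (+0.77) = +0.46 V.

+0.46 V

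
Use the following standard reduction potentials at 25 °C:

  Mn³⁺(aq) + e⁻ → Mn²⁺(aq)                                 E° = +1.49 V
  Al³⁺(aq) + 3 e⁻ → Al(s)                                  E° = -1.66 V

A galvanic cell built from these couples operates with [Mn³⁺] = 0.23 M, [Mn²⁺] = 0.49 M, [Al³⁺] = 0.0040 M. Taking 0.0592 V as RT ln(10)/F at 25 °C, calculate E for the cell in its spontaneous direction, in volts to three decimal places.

Mn³⁺/Mn²⁺ is the cathode (higher E°), Al³⁺/Al the anode: E°cell = +1.49 − (-1.66) = +3.15 V, n = 3.
Overall: 3 Mn³⁺(aq) + Al(s) → 3 Mn²⁺(aq) + Al³⁺(aq)
Q = [Mn²⁺]^3·[Al³⁺] / ([Mn³⁺]^3); log Q = -1.413.
E = E° − (0.0592/n) log Q = +3.15 − (0.0592/3)(-1.413) = +3.178 V.

+3.178 V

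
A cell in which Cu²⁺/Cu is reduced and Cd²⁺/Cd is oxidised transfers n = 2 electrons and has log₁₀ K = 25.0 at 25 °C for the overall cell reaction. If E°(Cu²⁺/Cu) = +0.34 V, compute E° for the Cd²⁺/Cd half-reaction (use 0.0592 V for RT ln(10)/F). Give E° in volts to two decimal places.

E°cell = (0.0592/n)·log K = (0.0592/2)(25.0) = +0.740 V.
Since Cu²⁺/Cu is the cathode and Cd²⁺/Cd the anode, E°cell = E°(Cu²⁺/Cu) − E°(Cd²⁺/Cd).
So E°(Cd²⁺/Cd) = E°(Cu²⁺/Cu) − E°cell = (+0.34) − (+0.740) = -0.40 V.

-0.40 V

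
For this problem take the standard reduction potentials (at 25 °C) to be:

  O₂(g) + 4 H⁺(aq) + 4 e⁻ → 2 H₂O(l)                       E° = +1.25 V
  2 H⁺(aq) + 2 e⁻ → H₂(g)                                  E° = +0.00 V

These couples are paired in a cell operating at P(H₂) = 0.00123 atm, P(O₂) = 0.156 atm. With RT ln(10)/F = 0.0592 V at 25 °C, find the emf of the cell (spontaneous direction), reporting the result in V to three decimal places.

+1.152 V

O₂/H₂O is the cathode (higher E°), H⁺/H₂ the anode: E°cell = +1.25 − (+0.00) = +1.25 V, n = 4.
Overall: O₂(g) + 2 H₂(g) → 2 H₂O(l)
Q = 1 / (P(O₂)·P(H₂)^2); log Q = 6.627.
E = E° − (0.0592/n) log Q = +1.25 − (0.0592/4)(6.627) = +1.152 V.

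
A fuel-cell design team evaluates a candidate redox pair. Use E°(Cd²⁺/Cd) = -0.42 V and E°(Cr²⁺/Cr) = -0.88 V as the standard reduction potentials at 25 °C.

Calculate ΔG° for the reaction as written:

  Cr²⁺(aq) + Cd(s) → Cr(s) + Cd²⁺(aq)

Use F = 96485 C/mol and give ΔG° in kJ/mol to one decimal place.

+88.8 kJ/mol

As written, Cr²⁺/Cr is reduced (cathode) and Cd²⁺/Cd is oxidised (anode), so E°cell = (-0.88) − (-0.42) = -0.46 V.
Balancing electrons gives n = 2.
ΔG° = −nFE° = −(2)(96485)(-0.46) = 88,766 J = +88.8 kJ/mol.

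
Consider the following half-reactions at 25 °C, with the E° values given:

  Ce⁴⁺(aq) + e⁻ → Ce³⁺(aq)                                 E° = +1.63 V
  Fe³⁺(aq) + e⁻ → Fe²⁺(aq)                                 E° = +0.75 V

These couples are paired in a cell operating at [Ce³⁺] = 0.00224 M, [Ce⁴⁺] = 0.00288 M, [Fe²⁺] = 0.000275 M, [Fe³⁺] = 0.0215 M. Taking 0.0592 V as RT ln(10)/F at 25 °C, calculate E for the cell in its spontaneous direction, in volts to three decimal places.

+0.774 V

Ce⁴⁺/Ce³⁺ is the cathode (higher E°), Fe³⁺/Fe²⁺ the anode: E°cell = +1.63 − (+0.75) = +0.88 V, n = 1.
Overall: Ce⁴⁺(aq) + Fe²⁺(aq) → Ce³⁺(aq) + Fe³⁺(aq)
Q = [Ce³⁺]·[Fe³⁺] / ([Ce⁴⁺]·[Fe²⁺]); log Q = 1.784.
E = E° − (0.0592/n) log Q = +0.88 − (0.0592/1)(1.784) = +0.774 V.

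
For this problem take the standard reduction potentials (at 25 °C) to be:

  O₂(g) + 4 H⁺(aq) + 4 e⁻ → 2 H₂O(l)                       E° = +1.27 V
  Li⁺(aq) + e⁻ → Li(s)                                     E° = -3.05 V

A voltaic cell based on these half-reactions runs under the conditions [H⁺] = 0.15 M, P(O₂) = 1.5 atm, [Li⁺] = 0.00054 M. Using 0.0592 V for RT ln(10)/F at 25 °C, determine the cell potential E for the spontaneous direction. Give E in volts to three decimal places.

O₂/H₂O is the cathode (higher E°), Li⁺/Li the anode: E°cell = +1.27 − (-3.05) = +4.32 V, n = 4.
Overall: O₂(g) + 4 H⁺(aq) + 4 Li(s) → 2 H₂O(l) + 4 Li⁺(aq)
Q = [Li⁺]^4 / (P(O₂)·[H⁺]^4); log Q = -9.951.
E = E° − (0.0592/n) log Q = +4.32 − (0.0592/4)(-9.951) = +4.467 V.

+4.467 V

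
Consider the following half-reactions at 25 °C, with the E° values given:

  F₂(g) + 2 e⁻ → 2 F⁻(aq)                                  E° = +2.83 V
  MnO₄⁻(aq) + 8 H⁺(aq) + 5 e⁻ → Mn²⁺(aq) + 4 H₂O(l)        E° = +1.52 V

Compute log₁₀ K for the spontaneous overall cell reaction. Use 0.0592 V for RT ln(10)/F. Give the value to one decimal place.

221.3

Cathode: F₂/F⁻; anode: MnO₄⁻/Mn²⁺. E°cell = +1.31 V, n = 10.
log K = nE°cell / 0.0592 = (10)(+1.31) / 0.0592 = 221.3.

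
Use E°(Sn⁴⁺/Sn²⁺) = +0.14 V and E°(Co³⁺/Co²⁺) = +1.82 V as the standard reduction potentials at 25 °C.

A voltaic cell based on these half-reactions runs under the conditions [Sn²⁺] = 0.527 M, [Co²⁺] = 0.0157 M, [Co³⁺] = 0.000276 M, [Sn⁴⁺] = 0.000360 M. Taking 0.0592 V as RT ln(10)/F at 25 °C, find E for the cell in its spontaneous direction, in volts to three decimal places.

Co³⁺/Co²⁺ is the cathode (higher E°), Sn⁴⁺/Sn²⁺ the anode: E°cell = +1.82 − (+0.14) = +1.68 V, n = 2.
Overall: 2 Co³⁺(aq) + Sn²⁺(aq) → 2 Co²⁺(aq) + Sn⁴⁺(aq)
Q = [Co²⁺]^2·[Sn⁴⁺] / ([Co³⁺]^2·[Sn²⁺]); log Q = 0.344.
E = E° − (0.0592/n) log Q = +1.68 − (0.0592/2)(0.344) = +1.670 V.

+1.670 V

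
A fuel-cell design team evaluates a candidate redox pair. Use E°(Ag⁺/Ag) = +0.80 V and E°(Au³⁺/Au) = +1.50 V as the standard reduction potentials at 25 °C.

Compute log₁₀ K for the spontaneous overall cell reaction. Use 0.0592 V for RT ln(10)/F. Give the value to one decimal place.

35.5

Cathode: Au³⁺/Au; anode: Ag⁺/Ag. E°cell = +0.70 V, n = 3.
log K = nE°cell / 0.0592 = (3)(+0.70) / 0.0592 = 35.5.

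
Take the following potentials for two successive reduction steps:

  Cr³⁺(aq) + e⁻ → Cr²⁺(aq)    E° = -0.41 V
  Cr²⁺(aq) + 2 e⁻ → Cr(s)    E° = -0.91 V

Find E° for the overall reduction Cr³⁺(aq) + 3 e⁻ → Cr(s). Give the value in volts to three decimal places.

Since ΔG° = −nFE° is additive over sequential reductions, n₃E°₃ = n₁E°₁ + n₂E°₂.
E°₃ = (1×-0.41 + 2×-0.91) / 3 = (-2.230) / 3 = -0.743 V.

-0.743 V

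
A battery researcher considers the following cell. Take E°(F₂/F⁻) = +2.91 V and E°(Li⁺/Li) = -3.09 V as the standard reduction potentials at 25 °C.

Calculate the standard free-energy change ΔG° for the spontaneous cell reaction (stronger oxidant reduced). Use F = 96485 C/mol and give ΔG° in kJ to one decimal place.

F₂/F⁻ (E° = +2.91 V) is the cathode; Li⁺/Li (E° = -3.09 V) is the anode, so E°cell = +6.00 V.
Balancing electrons gives n = 2 (lcm of 2 and 1).
ΔG° = −nFE° = −(2)(96485)(+6.00) = -1,157,820 J = -1157.8 kJ.

-1157.8 kJ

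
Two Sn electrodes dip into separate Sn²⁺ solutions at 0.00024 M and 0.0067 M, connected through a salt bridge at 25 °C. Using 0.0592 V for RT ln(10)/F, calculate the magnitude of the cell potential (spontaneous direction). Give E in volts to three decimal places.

For a concentration cell E°cell = 0. The 0.0067 M side is the cathode (reduction is favoured where [Sn²⁺] is higher).
With n = 2, E = −(0.0592/2) log([Sn²⁺]ₐₙ/[Sn²⁺]꜀ₐₜ) = −(0.0592/2) log(0.00024/0.0067) = −(0.0592/2)(-1.446) = +0.043 V.

+0.043 V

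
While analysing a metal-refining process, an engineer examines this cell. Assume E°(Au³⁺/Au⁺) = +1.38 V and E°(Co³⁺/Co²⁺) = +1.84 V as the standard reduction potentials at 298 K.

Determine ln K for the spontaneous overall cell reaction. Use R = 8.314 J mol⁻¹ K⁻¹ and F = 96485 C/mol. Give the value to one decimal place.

Cathode: Co³⁺/Co²⁺; anode: Au³⁺/Au⁺. E°cell = (+1.84) − (+1.38) = +0.46 V, with n = 2.
ΔG° = −nFE° = −RT ln K, so ln K = nFE°/(RT) = (2)(96485)(+0.46) / ((8.314)(298)) = 35.828.

35.8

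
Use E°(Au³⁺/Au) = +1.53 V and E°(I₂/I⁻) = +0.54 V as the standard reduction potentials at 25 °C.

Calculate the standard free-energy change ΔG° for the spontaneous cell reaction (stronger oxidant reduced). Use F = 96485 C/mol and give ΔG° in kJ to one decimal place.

Au³⁺/Au (E° = +1.53 V) is the cathode; I₂/I⁻ (E° = +0.54 V) is the anode, so E°cell = +0.99 V.
Balancing electrons gives n = 6 (lcm of 3 and 2).
ΔG° = −nFE° = −(6)(96485)(+0.99) = -573,121 J = -573.1 kJ.

-573.1 kJ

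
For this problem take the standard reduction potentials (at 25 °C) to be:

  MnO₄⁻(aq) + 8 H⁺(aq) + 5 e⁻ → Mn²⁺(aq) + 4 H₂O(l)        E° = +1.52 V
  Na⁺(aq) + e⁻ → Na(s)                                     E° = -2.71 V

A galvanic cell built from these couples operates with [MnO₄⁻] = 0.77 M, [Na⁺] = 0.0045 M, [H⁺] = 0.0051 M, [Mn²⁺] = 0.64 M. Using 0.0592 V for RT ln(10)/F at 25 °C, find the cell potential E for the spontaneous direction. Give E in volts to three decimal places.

MnO₄⁻/Mn²⁺ is the cathode (higher E°), Na⁺/Na the anode: E°cell = +1.52 − (-2.71) = +4.23 V, n = 5.
Overall: MnO₄⁻(aq) + 8 H⁺(aq) + 5 Na(s) → Mn²⁺(aq) + 4 H₂O(l) + 5 Na⁺(aq)
Q = [Mn²⁺]·[Na⁺]^5 / ([MnO₄⁻]·[H⁺]^8); log Q = 6.525.
E = E° − (0.0592/n) log Q = +4.23 − (0.0592/5)(6.525) = +4.153 V.

+4.153 V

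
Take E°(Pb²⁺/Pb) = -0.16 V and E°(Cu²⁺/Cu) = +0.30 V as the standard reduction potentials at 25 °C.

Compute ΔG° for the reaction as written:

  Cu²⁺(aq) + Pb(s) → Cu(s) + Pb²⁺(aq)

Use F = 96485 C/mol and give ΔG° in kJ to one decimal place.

-88.8 kJ

As written, Cu²⁺/Cu is reduced (cathode) and Pb²⁺/Pb is oxidised (anode), so E°cell = (+0.30) − (-0.16) = +0.46 V.
Balancing electrons gives n = 2.
ΔG° = −nFE° = −(2)(96485)(+0.46) = -88,766 J = -88.8 kJ.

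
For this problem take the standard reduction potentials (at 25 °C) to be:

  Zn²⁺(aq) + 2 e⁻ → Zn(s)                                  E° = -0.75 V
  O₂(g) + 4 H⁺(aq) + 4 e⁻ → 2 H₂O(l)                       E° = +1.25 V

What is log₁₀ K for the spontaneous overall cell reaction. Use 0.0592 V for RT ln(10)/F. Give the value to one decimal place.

135.1

Cathode: O₂/H₂O; anode: Zn²⁺/Zn. E°cell = +2.00 V, n = 4.
log K = nE°cell / 0.0592 = (4)(+2.00) / 0.0592 = 135.1.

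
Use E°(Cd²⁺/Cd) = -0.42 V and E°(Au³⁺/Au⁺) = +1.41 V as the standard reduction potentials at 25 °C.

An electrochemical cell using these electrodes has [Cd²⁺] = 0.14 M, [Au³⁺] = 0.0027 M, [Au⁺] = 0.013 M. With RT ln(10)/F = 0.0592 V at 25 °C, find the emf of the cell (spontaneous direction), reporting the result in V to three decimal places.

Au³⁺/Au⁺ is the cathode (higher E°), Cd²⁺/Cd the anode: E°cell = +1.41 − (-0.42) = +1.83 V, n = 2.
Overall: Au³⁺(aq) + Cd(s) → Au⁺(aq) + Cd²⁺(aq)
Q = [Au⁺]·[Cd²⁺] / ([Au³⁺]); log Q = -0.171.
E = E° − (0.0592/n) log Q = +1.83 − (0.0592/2)(-0.171) = +1.835 V.

+1.835 V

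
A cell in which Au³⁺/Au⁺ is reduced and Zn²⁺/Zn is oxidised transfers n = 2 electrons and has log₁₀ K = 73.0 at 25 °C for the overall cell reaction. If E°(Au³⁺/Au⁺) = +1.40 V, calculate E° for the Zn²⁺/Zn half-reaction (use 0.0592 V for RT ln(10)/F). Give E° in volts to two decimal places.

-0.76 V

E°cell = (0.0592/n)·log K = (0.0592/2)(73.0) = +2.161 V.
Since Au³⁺/Au⁺ is the cathode and Zn²⁺/Zn the anode, E°cell = E°(Au³⁺/Au⁺) − E°(Zn²⁺/Zn).
So E°(Zn²⁺/Zn) = E°(Au³⁺/Au⁺) − E°cell = (+1.40) − (+2.161) = -0.76 V.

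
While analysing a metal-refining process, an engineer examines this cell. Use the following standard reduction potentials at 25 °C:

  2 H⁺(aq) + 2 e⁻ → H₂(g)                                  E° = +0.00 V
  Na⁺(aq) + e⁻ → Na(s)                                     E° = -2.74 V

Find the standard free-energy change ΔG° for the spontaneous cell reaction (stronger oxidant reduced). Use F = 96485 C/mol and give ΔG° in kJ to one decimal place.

H⁺/H₂ (E° = +0.00 V) is the cathode; Na⁺/Na (E° = -2.74 V) is the anode, so E°cell = +2.74 V.
Balancing electrons gives n = 2 (lcm of 2 and 1).
ΔG° = −nFE° = −(2)(96485)(+2.74) = -528,738 J = -528.7 kJ.

-528.7 kJ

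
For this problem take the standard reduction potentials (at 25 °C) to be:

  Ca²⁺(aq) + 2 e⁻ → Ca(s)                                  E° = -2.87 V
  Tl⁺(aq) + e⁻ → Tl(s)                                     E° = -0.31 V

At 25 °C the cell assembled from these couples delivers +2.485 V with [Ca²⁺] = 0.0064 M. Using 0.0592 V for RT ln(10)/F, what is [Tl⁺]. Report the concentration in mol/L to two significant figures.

0.0043 M

Tl⁺/Tl is the cathode, Ca²⁺/Ca the anode: E°cell = +2.56 V, n = 2.
Overall reaction: 2 Tl⁺(aq) + Ca(s) → 2 Tl(s) + Ca²⁺(aq); Q = [Ca²⁺]^1/[Tl⁺]^2.
From E = E° − (0.0592/n) log Q: log Q = (E° − E)·n/0.0592 = (+2.56 − (+2.485))·2/0.0592 = 2.5338.
So 2·log[Tl⁺] = 1·log(0.0064) − log Q = -2.1938 − (2.5338) = -4.7276; log[Tl⁺] = -4.7276 / 2 = -2.3638; [Tl⁺] = 10^(-2.3638) ≈ 0.0043 M.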